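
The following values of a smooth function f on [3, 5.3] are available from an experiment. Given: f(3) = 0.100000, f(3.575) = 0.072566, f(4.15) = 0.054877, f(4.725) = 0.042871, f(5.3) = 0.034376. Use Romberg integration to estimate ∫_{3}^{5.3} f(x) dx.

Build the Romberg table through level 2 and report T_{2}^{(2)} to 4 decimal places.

T_{0}^{(0)} (trapezoid, 1 panel, h=2.3000): 0.154532
T_{1}^{(0)} (trapezoid, 2 panels, h=1.1500): 0.140375
T_{2}^{(0)} (trapezoid, 4 panels, h=0.5750): 0.136564
T_{1}^{(1)} = 0.140375 + (0.140375 − 0.154532)/3 = 0.135656
T_{2}^{(1)} = 0.136564 + (0.136564 − 0.140375)/3 = 0.135294
T_{2}^{(2)} = 0.135294 + (0.135294 − 0.135656)/15 = 0.135270

0.1353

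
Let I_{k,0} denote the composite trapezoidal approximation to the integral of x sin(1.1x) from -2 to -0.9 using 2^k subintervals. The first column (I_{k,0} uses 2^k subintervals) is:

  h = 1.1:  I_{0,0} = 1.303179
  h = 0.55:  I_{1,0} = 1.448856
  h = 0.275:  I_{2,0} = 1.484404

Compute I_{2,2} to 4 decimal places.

Richardson extrapolation on the trapezoidal column (denominator 4−1=3):
I_{1,1} = (4·1.448856 − 1.303179) / 3 = 1.497415
I_{2,1} = 1.484404 + (1.484404 − 1.448856)/3 = 1.496253
I_{2,2} = 1.496253 + (1.496253 − 1.497415)/15 = 1.496176

1.4962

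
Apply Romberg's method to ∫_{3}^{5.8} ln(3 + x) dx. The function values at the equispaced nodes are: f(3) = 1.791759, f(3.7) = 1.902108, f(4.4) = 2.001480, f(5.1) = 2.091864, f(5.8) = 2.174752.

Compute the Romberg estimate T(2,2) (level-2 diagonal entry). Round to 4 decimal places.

T(0,0) (trapezoid, 1 panel, h=2.8000): 5.553115
T(1,0) (trapezoid, 2 panels, h=1.4000): 5.578630
T(2,0) (trapezoid, 4 panels, h=0.7000): 5.585095
T(1,1) = 5.578630 + (5.578630 − 5.553115)/3 = 5.587135
T(2,1) = 5.585095 + (5.585095 − 5.578630)/3 = 5.587250
T(2,2) = 5.587250 + (5.587250 − 5.587135)/15 = 5.587258

5.5873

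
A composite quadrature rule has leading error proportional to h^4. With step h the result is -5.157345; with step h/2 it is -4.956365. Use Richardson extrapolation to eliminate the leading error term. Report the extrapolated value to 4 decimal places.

-4.9430

The leading error scales as h^4; refining by a factor of 2 reduces it by 2^4 = 16.
Extrapolated value = (16·A(h/2) − A(h)) / (16 − 1)
= (16·(-4.956365) − (-5.157345)) / 15
= -74.144495 / 15 = -4.942966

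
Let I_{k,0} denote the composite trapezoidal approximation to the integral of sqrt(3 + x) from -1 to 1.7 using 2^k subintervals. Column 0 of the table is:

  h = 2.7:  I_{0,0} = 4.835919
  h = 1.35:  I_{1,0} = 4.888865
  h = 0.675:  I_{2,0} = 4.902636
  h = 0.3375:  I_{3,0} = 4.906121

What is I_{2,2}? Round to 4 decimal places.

4.9073

Richardson extrapolation on the trapezoidal column (denominator 4−1=3):
I_{1,1} = (4·4.888865 − 4.835919) / 3 = 4.906514
I_{2,1} = 4.902636 + (4.902636 − 4.888865)/3 = 4.907226
I_{2,2} = 4.907226 + (4.907226 − 4.906514)/15 = 4.907273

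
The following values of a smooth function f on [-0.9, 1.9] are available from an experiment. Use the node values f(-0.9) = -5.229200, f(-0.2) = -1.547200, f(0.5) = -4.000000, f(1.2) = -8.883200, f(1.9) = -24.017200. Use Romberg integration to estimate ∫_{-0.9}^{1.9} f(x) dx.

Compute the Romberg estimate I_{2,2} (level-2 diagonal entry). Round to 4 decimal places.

-18.2466

I_{0,0} (trapezoid, 1 panel, h=2.8000): -40.944960
I_{1,0} (trapezoid, 2 panels, h=1.4000): -26.072480
I_{2,0} (trapezoid, 4 panels, h=0.7000): -20.337520
I_{1,1} = -26.072480 + (-26.072480 − (-40.944960))/3 = -21.114987
I_{2,1} = -20.337520 + (-20.337520 − (-26.072480))/3 = -18.425867
I_{2,2} = -18.425867 + (-18.425867 − (-21.114987))/15 = -18.246592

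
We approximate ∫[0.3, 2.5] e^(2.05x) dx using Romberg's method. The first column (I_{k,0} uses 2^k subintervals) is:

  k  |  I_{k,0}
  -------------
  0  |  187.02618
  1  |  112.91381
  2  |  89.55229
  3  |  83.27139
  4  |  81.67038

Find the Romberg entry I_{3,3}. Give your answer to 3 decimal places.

81.135

I_{1,1} = (4·112.91381 − 187.02618) / 3 = 88.20969
I_{2,1} = 89.55229 + (89.55229 − 112.91381)/3 = 81.76512
I_{3,1} = (4·83.27139 − 89.55229) / 3 = 81.17776
I_{2,2} = 81.76512 + (81.76512 − 88.20969)/15 = 81.33548
I_{3,2} = 81.17776 + (81.17776 − 81.76512)/15 = 81.13860
I_{3,3} = 81.13860 + (81.13860 − 81.33548)/63 = 81.13547
(Column j=1 coincides with Simpson's rule on the same nodes.)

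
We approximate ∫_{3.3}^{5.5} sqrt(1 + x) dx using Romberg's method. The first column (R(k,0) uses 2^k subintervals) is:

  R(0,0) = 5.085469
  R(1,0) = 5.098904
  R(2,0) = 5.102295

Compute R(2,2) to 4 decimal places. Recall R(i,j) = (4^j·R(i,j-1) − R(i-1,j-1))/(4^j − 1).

5.1034

Richardson extrapolation on the trapezoidal column (denominator 4−1=3):
R(1,1) = 5.098904 + (5.098904 − 5.085469)/3 = 5.103382
R(2,1) = (4·5.102295 − 5.098904) / 3 = 5.103425
R(2,2) = (16·5.103425 − 5.103382) / 15 = 5.103428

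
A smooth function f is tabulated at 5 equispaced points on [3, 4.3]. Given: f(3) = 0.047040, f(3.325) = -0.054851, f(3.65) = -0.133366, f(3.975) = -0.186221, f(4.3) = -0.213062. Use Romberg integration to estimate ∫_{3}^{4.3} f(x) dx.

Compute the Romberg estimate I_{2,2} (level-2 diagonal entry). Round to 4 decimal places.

-0.1513

I_{0,0} (trapezoid, 1 panel, h=1.3000): -0.107914
I_{1,0} (trapezoid, 2 panels, h=0.6500): -0.140645
I_{2,0} (trapezoid, 4 panels, h=0.3250): -0.148671
I_{1,1} = -0.140645 + (-0.140645 − (-0.107914))/3 = -0.151555
I_{2,1} = -0.148671 + (-0.148671 − (-0.140645))/3 = -0.151346
I_{2,2} = -0.151346 + (-0.151346 − (-0.151555))/15 = -0.151332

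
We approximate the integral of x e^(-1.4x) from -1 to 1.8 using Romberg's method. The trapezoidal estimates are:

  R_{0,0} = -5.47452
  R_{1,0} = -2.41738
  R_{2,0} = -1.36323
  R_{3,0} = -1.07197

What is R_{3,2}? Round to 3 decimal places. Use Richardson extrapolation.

Richardson extrapolation on the trapezoidal column (denominator 4−1=3):
R_{2,1} = (4·(-1.36323) − (-2.41738)) / 3 = -1.01185
R_{3,1} = (4·(-1.07197) − (-1.36323)) / 3 = -0.97488
R_{3,2} = (16·(-0.97488) − (-1.01185)) / 15 = -0.97242

-0.972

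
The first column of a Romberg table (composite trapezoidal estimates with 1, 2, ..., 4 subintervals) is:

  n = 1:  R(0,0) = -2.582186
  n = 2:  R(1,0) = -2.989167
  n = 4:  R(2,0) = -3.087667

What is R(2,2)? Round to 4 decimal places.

Richardson extrapolation on the trapezoidal column (denominator 4−1=3):
R(1,1) = -2.989167 + (-2.989167 − (-2.582186))/3 = -3.124827
R(2,1) = (4·(-3.087667) − (-2.989167)) / 3 = -3.120500
R(2,2) = -3.120500 + (-3.120500 − (-3.124827))/15 = -3.120212

-3.1202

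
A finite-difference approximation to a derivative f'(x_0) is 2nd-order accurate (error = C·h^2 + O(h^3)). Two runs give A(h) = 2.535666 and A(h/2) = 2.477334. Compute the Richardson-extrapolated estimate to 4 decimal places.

Extrapolated value = (4·A(h/2) − A(h)) / (4 − 1)
= (4·2.477334 − 2.535666) / 3
= 7.373670 / 3 = 2.457890

2.4579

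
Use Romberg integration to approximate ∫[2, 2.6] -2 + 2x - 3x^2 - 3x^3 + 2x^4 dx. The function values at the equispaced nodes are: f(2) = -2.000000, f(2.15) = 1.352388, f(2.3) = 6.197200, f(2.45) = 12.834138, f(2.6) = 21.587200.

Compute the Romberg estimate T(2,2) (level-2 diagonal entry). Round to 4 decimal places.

T(0,0) (trapezoid, 1 panel, h=0.6000): 5.876160
T(1,0) (trapezoid, 2 panels, h=0.3000): 4.797240
T(2,0) (trapezoid, 4 panels, h=0.1500): 4.526599
T(1,1) = 4.797240 + (4.797240 − 5.876160)/3 = 4.437600
T(2,1) = 4.526599 + (4.526599 − 4.797240)/3 = 4.436385
T(2,2) = 4.436385 + (4.436385 − 4.437600)/15 = 4.436304

4.4363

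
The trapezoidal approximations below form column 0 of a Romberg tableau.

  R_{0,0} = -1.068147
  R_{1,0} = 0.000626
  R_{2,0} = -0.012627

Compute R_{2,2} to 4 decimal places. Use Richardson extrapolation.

Richardson extrapolation on the trapezoidal column (denominator 4−1=3):
R_{1,1} = 0.000626 + (0.000626 − (-1.068147))/3 = 0.356884
R_{2,1} = (4·(-0.012627) − 0.000626) / 3 = -0.017045
R_{2,2} = -0.017045 + (-0.017045 − 0.356884)/15 = -0.041974

-0.0420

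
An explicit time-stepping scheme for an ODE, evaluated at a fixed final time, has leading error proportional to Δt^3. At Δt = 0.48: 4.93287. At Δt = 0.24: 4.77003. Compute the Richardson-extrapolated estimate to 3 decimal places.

The leading error scales as Δt^3; refining by a factor of 2 reduces it by 2^3 = 8.
Extrapolated value = (8·A(Δt/2) − A(Δt)) / (8 − 1)
= (8·4.77003 − 4.93287) / 7
= 33.22737 / 7 = 4.74677

4.747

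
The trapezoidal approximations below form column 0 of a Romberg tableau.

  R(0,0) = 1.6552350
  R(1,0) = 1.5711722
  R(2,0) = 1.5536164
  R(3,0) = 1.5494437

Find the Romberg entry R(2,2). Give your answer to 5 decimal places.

Richardson extrapolation on the trapezoidal column (denominator 4−1=3):
R(1,1) = 1.5711722 + (1.5711722 − 1.6552350)/3 = 1.5431513
R(2,1) = 1.5536164 + (1.5536164 − 1.5711722)/3 = 1.5477645
R(2,2) = (16·1.5477645 − 1.5431513) / 15 = 1.5480720

1.54807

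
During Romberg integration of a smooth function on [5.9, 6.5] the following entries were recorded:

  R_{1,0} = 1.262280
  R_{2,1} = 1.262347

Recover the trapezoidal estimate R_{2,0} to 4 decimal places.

From R_{2,1} = (4·R_{2,0} − R_{1,0})/3, solve for R_{2,0}:
4·R_{2,0} = 3·1.262347 + 1.262280 = 5.049321
R_{2,0} = 1.262330

1.2623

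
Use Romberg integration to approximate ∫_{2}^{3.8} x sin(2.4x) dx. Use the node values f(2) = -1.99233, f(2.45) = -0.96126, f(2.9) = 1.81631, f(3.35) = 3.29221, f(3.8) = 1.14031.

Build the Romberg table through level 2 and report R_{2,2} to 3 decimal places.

R_{0,0} (trapezoid, 1 panel, h=1.8000): -0.76682
R_{1,0} (trapezoid, 2 panels, h=0.9000): 1.25127
R_{2,0} (trapezoid, 4 panels, h=0.4500): 1.67456
R_{1,1} = 1.25127 + (1.25127 − (-0.76682))/3 = 1.92397
R_{2,1} = 1.67456 + (1.67456 − 1.25127)/3 = 1.81566
R_{2,2} = 1.81566 + (1.81566 − 1.92397)/15 = 1.80844

1.808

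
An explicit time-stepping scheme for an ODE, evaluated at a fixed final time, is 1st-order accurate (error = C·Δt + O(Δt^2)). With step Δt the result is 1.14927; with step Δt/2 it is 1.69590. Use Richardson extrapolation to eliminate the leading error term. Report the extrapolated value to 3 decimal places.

The leading error scales as Δt; refining by a factor of 2 reduces it by 2^1 = 2.
Extrapolated value = (2·A(Δt/2) − A(Δt)) / (2 − 1)
= (2·1.69590 − 1.14927) / 1
= 2.24253 / 1 = 2.24253

2.243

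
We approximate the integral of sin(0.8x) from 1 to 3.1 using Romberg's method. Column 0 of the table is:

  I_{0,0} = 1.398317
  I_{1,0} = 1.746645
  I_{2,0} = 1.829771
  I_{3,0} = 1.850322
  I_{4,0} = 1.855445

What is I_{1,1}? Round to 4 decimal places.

Richardson extrapolation on the trapezoidal column (denominator 4−1=3):
I_{1,1} = 1.746645 + (1.746645 − 1.398317)/3 = 1.862754

1.8628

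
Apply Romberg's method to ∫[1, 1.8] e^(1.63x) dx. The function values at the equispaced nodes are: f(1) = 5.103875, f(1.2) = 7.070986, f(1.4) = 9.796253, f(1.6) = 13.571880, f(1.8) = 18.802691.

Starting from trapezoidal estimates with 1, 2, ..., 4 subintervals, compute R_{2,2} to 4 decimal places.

R_{0,0} (trapezoid, 1 panel, h=0.8000): 9.562626
R_{1,0} (trapezoid, 2 panels, h=0.4000): 8.699814
R_{2,0} (trapezoid, 4 panels, h=0.2000): 8.478480
R_{1,1} = 8.699814 + (8.699814 − 9.562626)/3 = 8.412210
R_{2,1} = 8.478480 + (8.478480 − 8.699814)/3 = 8.404702
R_{2,2} = 8.404702 + (8.404702 − 8.412210)/15 = 8.404201

8.4042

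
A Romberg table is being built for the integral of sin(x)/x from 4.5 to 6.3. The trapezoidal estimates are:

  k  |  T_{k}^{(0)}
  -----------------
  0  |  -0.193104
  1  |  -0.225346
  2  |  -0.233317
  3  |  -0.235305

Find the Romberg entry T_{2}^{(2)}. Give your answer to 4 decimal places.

T_{1}^{(1)} = -0.225346 + (-0.225346 − (-0.193104))/3 = -0.236093
T_{2}^{(1)} = (4·(-0.233317) − (-0.225346)) / 3 = -0.235974
T_{2}^{(2)} = -0.235974 + (-0.235974 − (-0.236093))/15 = -0.235966

-0.2360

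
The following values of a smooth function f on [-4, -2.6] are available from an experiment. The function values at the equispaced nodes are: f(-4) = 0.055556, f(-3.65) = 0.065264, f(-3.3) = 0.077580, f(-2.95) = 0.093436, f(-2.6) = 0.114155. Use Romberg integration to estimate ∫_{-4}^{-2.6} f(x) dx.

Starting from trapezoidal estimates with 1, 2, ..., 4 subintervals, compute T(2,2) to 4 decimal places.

0.1120

T(0,0) (trapezoid, 1 panel, h=1.4000): 0.118798
T(1,0) (trapezoid, 2 panels, h=0.7000): 0.113705
T(2,0) (trapezoid, 4 panels, h=0.3500): 0.112397
T(1,1) = 0.113705 + (0.113705 − 0.118798)/3 = 0.112007
T(2,1) = 0.112397 + (0.112397 − 0.113705)/3 = 0.111961
T(2,2) = 0.111961 + (0.111961 − 0.112007)/15 = 0.111958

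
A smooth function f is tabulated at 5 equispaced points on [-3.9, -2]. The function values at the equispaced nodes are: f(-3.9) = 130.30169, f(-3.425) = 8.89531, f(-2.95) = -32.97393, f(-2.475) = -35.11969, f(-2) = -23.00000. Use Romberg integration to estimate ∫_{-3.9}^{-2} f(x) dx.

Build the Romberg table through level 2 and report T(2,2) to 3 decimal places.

T(0,0) (trapezoid, 1 panel, h=1.9000): 101.93661
T(1,0) (trapezoid, 2 panels, h=0.9500): 19.64307
T(2,0) (trapezoid, 4 panels, h=0.4750): -2.63505
T(1,1) = 19.64307 + (19.64307 − 101.93661)/3 = -7.78811
T(2,1) = -2.63505 + (-2.63505 − 19.64307)/3 = -10.06109
T(2,2) = -10.06109 + (-10.06109 − (-7.78811))/15 = -10.21262

-10.213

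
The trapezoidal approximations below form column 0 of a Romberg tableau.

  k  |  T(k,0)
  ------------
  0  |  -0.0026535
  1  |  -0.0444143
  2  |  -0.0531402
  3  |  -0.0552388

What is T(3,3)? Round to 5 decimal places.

Richardson extrapolation on the trapezoidal column (denominator 4−1=3):
T(1,1) = (4·(-0.0444143) − (-0.0026535)) / 3 = -0.0583346
T(2,1) = -0.0531402 + (-0.0531402 − (-0.0444143))/3 = -0.0560488
T(3,1) = (4·(-0.0552388) − (-0.0531402)) / 3 = -0.0559383
T(2,2) = (16·(-0.0560488) − (-0.0583346)) / 15 = -0.0558964
T(3,2) = -0.0559383 + (-0.0559383 − (-0.0560488))/15 = -0.0559309
T(3,3) = -0.0559309 + (-0.0559309 − (-0.0558964))/63 = -0.0559314

-0.05593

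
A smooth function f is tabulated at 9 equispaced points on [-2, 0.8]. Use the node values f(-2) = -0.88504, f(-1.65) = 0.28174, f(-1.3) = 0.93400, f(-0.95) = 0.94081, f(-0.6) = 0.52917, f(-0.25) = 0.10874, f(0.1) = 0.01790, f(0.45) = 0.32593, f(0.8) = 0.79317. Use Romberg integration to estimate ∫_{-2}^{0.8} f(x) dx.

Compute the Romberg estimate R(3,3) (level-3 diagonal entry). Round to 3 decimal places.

R(0,0) (trapezoid, 1 panel, h=2.8000): -0.12862
R(1,0) (trapezoid, 2 panels, h=1.4000): 0.67653
R(2,0) (trapezoid, 4 panels, h=0.7000): 1.00459
R(3,0) (trapezoid, 8 panels, h=0.3500): 1.08232
R(1,1) = 0.67653 + (0.67653 − (-0.12862))/3 = 0.94491
R(2,1) = 1.00459 + (1.00459 − 0.67653)/3 = 1.11394
R(3,1) = 1.08232 + (1.08232 − 1.00459)/3 = 1.10823
R(2,2) = 1.11394 + (1.11394 − 0.94491)/15 = 1.12521
R(3,2) = 1.10823 + (1.10823 − 1.11394)/15 = 1.10785
R(3,3) = 1.10785 + (1.10785 − 1.12521)/63 = 1.10757

1.108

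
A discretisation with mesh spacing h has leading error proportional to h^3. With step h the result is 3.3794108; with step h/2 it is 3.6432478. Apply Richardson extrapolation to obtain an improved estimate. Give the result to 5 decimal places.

3.68094

Extrapolated value = (8·A(h/2) − A(h)) / (8 − 1)
= (8·3.6432478 − 3.3794108) / 7
= 25.7665716 / 7 = 3.6809388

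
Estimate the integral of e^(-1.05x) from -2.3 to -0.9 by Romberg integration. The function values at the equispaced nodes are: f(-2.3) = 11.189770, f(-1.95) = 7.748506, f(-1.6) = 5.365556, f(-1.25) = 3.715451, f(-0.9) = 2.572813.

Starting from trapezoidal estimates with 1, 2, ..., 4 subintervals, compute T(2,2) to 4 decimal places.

8.2067

T(0,0) (trapezoid, 1 panel, h=1.4000): 9.633808
T(1,0) (trapezoid, 2 panels, h=0.7000): 8.572793
T(2,0) (trapezoid, 4 panels, h=0.3500): 8.298782
T(1,1) = 8.572793 + (8.572793 − 9.633808)/3 = 8.219121
T(2,1) = 8.298782 + (8.298782 − 8.572793)/3 = 8.207445
T(2,2) = 8.207445 + (8.207445 − 8.219121)/15 = 8.206667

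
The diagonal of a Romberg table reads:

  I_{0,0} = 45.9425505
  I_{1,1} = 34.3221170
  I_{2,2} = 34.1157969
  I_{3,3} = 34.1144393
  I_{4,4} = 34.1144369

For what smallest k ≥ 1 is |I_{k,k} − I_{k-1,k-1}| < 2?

|I_{1,1} − I_{0,0}| = 11.6204335 ≥ 2
|I_{2,2} − I_{1,1}| = 0.2063201 < 2

k = 2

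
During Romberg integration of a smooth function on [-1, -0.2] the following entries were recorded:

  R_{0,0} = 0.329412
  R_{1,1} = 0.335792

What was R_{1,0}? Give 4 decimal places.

0.3342

From R_{1,1} = (4·R_{1,0} − R_{0,0})/3, solve for R_{1,0}:
4·R_{1,0} = 3·0.335792 + 0.329412 = 1.336788
R_{1,0} = 0.334197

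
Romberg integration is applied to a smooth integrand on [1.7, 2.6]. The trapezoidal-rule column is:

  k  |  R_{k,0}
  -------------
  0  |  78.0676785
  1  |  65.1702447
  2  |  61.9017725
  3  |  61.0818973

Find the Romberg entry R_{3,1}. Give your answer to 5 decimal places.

60.80861

Richardson extrapolation on the trapezoidal column (denominator 4−1=3):
R_{3,1} = 61.0818973 + (61.0818973 − 61.9017725)/3 = 60.8086056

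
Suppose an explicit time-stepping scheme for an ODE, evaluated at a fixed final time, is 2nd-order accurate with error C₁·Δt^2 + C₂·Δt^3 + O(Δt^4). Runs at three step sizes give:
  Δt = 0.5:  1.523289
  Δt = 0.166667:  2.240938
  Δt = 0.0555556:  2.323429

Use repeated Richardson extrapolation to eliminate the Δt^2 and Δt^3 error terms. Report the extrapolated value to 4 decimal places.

2.3339

First eliminate the Δt^2 term (factor 3^2 = 9):
  B₁ = (9·2.240938 − 1.523289)/8 = 2.330644
  B₂ = (9·2.323429 − 2.240938)/8 = 2.333740
Then eliminate the Δt^3 term (factor 3^3 = 27):
  (27·2.333740 − 2.330644)/26 = 2.333859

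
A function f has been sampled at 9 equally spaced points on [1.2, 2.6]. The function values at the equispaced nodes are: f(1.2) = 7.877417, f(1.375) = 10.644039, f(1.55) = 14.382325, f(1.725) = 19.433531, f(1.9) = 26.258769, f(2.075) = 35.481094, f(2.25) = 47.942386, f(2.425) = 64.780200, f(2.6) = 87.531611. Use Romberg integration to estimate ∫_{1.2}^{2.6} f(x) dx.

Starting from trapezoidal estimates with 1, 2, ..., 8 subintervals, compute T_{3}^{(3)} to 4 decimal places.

46.3106

T_{0}^{(0)} (trapezoid, 1 panel, h=1.4000): 66.786320
T_{1}^{(0)} (trapezoid, 2 panels, h=0.7000): 51.774298
T_{2}^{(0)} (trapezoid, 4 panels, h=0.3500): 47.700798
T_{3}^{(0)} (trapezoid, 8 panels, h=0.1750): 46.659700
T_{1}^{(1)} = 51.774298 + (51.774298 − 66.786320)/3 = 46.770291
T_{2}^{(1)} = 47.700798 + (47.700798 − 51.774298)/3 = 46.342965
T_{3}^{(1)} = 46.659700 + (46.659700 − 47.700798)/3 = 46.312667
T_{2}^{(2)} = 46.342965 + (46.342965 − 46.770291)/15 = 46.314477
T_{3}^{(2)} = 46.312667 + (46.312667 − 46.342965)/15 = 46.310647
T_{3}^{(3)} = 46.310647 + (46.310647 − 46.314477)/63 = 46.310586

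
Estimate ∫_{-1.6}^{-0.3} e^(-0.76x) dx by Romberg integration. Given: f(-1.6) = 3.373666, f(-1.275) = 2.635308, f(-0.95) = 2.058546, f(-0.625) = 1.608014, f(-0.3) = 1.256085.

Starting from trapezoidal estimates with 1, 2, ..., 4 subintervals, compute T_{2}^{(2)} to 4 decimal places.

T_{0}^{(0)} (trapezoid, 1 panel, h=1.3000): 3.009338
T_{1}^{(0)} (trapezoid, 2 panels, h=0.6500): 2.842724
T_{2}^{(0)} (trapezoid, 4 panels, h=0.3250): 2.800442
T_{1}^{(1)} = 2.842724 + (2.842724 − 3.009338)/3 = 2.787186
T_{2}^{(1)} = 2.800442 + (2.800442 − 2.842724)/3 = 2.786348
T_{2}^{(2)} = 2.786348 + (2.786348 − 2.787186)/15 = 2.786292

2.7863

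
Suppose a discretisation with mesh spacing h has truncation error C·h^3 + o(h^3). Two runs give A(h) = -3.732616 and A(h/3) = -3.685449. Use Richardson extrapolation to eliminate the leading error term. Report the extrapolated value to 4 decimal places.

-3.6836

The leading error scales as h^3; refining by a factor of 3 reduces it by 3^3 = 27.
Extrapolated value = (27·A(h/3) − A(h)) / (27 − 1)
= (27·(-3.685449) − (-3.732616)) / 26
= -95.774507 / 26 = -3.683635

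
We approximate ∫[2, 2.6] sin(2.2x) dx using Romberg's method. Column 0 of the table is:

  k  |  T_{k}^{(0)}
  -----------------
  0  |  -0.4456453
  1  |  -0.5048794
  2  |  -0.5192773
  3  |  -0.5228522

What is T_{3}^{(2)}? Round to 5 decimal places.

-0.52404

T_{2}^{(1)} = (4·(-0.5192773) − (-0.5048794)) / 3 = -0.5240766
T_{3}^{(1)} = (4·(-0.5228522) − (-0.5192773)) / 3 = -0.5240438
T_{3}^{(2)} = -0.5240438 + (-0.5240438 − (-0.5240766))/15 = -0.5240416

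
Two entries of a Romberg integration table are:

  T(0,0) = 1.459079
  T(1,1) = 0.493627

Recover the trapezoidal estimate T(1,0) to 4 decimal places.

0.7350

From T(1,1) = (4·T(1,0) − T(0,0))/3, solve for T(1,0):
4·T(1,0) = 3·0.493627 + 1.459079 = 2.939960
T(1,0) = 0.734990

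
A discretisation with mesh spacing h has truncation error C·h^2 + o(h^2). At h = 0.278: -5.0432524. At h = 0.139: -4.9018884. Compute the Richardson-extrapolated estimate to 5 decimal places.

-4.85477

The leading error scales as h^2; refining by a factor of 2 reduces it by 2^2 = 4.
Extrapolated value = (4·A(h/2) − A(h)) / (4 − 1)
= (4·(-4.9018884) − (-5.0432524)) / 3
= -14.5643012 / 3 = -4.8547671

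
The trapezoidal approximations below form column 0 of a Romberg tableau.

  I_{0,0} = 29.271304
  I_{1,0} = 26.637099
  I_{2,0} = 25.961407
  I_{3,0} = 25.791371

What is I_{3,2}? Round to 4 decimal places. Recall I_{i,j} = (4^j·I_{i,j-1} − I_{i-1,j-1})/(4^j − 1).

25.7346

I_{2,1} = (4·25.961407 − 26.637099) / 3 = 25.736176
I_{3,1} = 25.791371 + (25.791371 − 25.961407)/3 = 25.734692
I_{3,2} = 25.734692 + (25.734692 − 25.736176)/15 = 25.734593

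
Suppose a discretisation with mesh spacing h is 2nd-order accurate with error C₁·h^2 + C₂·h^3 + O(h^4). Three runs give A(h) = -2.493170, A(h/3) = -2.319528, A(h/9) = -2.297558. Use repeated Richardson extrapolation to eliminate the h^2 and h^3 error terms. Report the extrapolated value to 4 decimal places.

First eliminate the h^2 term (factor 3^2 = 9):
  B₁ = (9·(-2.319528) − (-2.493170))/8 = -2.297823
  B₂ = (9·(-2.297558) − (-2.319528))/8 = -2.294812
Then eliminate the h^3 term (factor 3^3 = 27):
  (27·(-2.294812) − (-2.297823))/26 = -2.294696

-2.2947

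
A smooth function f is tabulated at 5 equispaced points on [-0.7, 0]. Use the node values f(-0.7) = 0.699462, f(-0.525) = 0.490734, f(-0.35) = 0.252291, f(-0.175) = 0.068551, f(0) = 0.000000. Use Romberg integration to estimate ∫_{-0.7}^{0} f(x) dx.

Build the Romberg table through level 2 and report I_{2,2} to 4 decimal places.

I_{0,0} (trapezoid, 1 panel, h=0.7000): 0.244812
I_{1,0} (trapezoid, 2 panels, h=0.3500): 0.210708
I_{2,0} (trapezoid, 4 panels, h=0.1750): 0.203229
I_{1,1} = 0.210708 + (0.210708 − 0.244812)/3 = 0.199340
I_{2,1} = 0.203229 + (0.203229 − 0.210708)/3 = 0.200736
I_{2,2} = 0.200736 + (0.200736 − 0.199340)/15 = 0.200829

0.2008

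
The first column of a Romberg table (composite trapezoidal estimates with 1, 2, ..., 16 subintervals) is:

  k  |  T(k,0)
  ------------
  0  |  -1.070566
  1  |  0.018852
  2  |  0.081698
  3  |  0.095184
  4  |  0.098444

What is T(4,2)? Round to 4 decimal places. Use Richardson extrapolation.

Richardson extrapolation on the trapezoidal column (denominator 4−1=3):
T(3,1) = 0.095184 + (0.095184 − 0.081698)/3 = 0.099679
T(4,1) = 0.098444 + (0.098444 − 0.095184)/3 = 0.099531
T(4,2) = 0.099531 + (0.099531 − 0.099679)/15 = 0.099521

0.0995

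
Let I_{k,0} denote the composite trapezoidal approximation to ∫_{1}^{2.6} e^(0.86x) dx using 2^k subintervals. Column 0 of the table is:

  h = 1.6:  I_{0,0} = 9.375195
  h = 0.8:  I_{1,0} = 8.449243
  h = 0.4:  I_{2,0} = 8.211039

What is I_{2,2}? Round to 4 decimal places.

8.1310

I_{1,1} = 8.449243 + (8.449243 − 9.375195)/3 = 8.140592
I_{2,1} = 8.211039 + (8.211039 − 8.449243)/3 = 8.131638
I_{2,2} = (16·8.131638 − 8.140592) / 15 = 8.131041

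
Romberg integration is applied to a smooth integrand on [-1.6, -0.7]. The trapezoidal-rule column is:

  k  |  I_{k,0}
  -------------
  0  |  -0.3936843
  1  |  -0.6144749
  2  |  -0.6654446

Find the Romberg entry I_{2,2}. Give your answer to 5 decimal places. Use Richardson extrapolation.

Richardson extrapolation on the trapezoidal column (denominator 4−1=3):
I_{1,1} = (4·(-0.6144749) − (-0.3936843)) / 3 = -0.6880718
I_{2,1} = -0.6654446 + (-0.6654446 − (-0.6144749))/3 = -0.6824345
I_{2,2} = (16·(-0.6824345) − (-0.6880718)) / 15 = -0.6820587

-0.68206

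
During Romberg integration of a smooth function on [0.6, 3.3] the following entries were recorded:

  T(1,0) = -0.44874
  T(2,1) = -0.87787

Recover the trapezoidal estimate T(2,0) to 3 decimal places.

-0.771

From T(2,1) = (4·T(2,0) − T(1,0))/3, solve for T(2,0):
4·T(2,0) = 3·(-0.87787) + (-0.44874) = -3.08235
T(2,0) = -0.77059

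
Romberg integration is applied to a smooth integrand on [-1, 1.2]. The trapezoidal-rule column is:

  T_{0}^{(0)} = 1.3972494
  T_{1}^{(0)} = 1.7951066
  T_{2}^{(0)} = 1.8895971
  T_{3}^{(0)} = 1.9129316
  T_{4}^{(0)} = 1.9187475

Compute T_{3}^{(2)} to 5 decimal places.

T_{2}^{(1)} = (4·1.8895971 − 1.7951066) / 3 = 1.9210939
T_{3}^{(1)} = 1.9129316 + (1.9129316 − 1.8895971)/3 = 1.9207098
T_{3}^{(2)} = (16·1.9207098 − 1.9210939) / 15 = 1.9206842
(Column j=1 coincides with Simpson's rule on the same nodes.)

1.92068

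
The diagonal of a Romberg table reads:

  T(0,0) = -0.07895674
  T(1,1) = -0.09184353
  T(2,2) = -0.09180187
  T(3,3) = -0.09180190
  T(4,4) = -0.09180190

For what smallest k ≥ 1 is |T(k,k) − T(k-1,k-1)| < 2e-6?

|T(1,1) − T(0,0)| = 0.01288679 ≥ 2e-6
|T(2,2) − T(1,1)| = 0.00004166 ≥ 2e-6
|T(3,3) − T(2,2)| = 0.00000003 < 2e-6

k = 3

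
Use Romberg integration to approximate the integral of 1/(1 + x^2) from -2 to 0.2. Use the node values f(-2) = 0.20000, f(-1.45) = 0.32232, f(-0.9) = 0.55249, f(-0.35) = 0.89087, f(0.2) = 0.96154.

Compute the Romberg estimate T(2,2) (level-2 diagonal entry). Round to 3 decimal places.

1.310

T(0,0) (trapezoid, 1 panel, h=2.2000): 1.27769
T(1,0) (trapezoid, 2 panels, h=1.1000): 1.24659
T(2,0) (trapezoid, 4 panels, h=0.5500): 1.29055
T(1,1) = 1.24659 + (1.24659 − 1.27769)/3 = 1.23622
T(2,1) = 1.29055 + (1.29055 − 1.24659)/3 = 1.30520
T(2,2) = 1.30520 + (1.30520 − 1.23622)/15 = 1.30980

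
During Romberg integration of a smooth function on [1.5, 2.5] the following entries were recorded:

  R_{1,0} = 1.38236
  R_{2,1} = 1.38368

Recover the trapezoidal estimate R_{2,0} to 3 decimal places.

From R_{2,1} = (4·R_{2,0} − R_{1,0})/3, solve for R_{2,0}:
4·R_{2,0} = 3·1.38368 + 1.38236 = 5.53340
R_{2,0} = 1.38335

1.383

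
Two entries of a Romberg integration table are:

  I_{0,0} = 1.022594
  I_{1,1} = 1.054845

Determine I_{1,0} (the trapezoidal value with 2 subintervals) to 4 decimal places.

From I_{1,1} = (4·I_{1,0} − I_{0,0})/3, solve for I_{1,0}:
4·I_{1,0} = 3·1.054845 + 1.022594 = 4.187129
I_{1,0} = 1.046782

1.0468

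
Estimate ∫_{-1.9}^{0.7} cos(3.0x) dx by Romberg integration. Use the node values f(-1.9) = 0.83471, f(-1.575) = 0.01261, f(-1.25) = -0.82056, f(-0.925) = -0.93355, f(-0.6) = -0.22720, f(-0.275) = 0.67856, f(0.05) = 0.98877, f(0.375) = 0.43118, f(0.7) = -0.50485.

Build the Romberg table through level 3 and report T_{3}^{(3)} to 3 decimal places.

T_{0}^{(0)} (trapezoid, 1 panel, h=2.6000): 0.42882
T_{1}^{(0)} (trapezoid, 2 panels, h=1.3000): -0.08095
T_{2}^{(0)} (trapezoid, 4 panels, h=0.6500): 0.06886
T_{3}^{(0)} (trapezoid, 8 panels, h=0.3250): 0.09579
T_{1}^{(1)} = -0.08095 + (-0.08095 − 0.42882)/3 = -0.25087
T_{2}^{(1)} = 0.06886 + (0.06886 − (-0.08095))/3 = 0.11880
T_{3}^{(1)} = 0.09579 + (0.09579 − 0.06886)/3 = 0.10477
T_{2}^{(2)} = 0.11880 + (0.11880 − (-0.25087))/15 = 0.14344
T_{3}^{(2)} = 0.10477 + (0.10477 − 0.11880)/15 = 0.10383
T_{3}^{(3)} = 0.10383 + (0.10383 − 0.14344)/63 = 0.10320

0.103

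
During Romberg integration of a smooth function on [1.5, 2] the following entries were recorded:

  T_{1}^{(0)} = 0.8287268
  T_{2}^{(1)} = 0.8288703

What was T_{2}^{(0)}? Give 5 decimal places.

0.82883

From T_{2}^{(1)} = (4·T_{2}^{(0)} − T_{1}^{(0)})/3, solve for T_{2}^{(0)}:
4·T_{2}^{(0)} = 3·0.8288703 + 0.8287268 = 3.3153377
T_{2}^{(0)} = 0.8288344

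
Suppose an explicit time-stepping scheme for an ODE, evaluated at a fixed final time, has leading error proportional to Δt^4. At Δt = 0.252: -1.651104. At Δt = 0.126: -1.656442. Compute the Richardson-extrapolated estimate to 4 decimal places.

The leading error scales as Δt^4; refining by a factor of 2 reduces it by 2^4 = 16.
Extrapolated value = (16·A(Δt/2) − A(Δt)) / (16 − 1)
= (16·(-1.656442) − (-1.651104)) / 15
= -24.851968 / 15 = -1.656798

-1.6568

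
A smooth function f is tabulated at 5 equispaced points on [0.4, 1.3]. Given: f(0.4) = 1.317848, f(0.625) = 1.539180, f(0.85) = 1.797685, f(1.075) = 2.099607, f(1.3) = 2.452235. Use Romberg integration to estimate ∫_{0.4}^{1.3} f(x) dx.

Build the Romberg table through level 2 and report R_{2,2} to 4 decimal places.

1.6440

R_{0,0} (trapezoid, 1 panel, h=0.9000): 1.696537
R_{1,0} (trapezoid, 2 panels, h=0.4500): 1.657227
R_{2,0} (trapezoid, 4 panels, h=0.2250): 1.647341
R_{1,1} = 1.657227 + (1.657227 − 1.696537)/3 = 1.644124
R_{2,1} = 1.647341 + (1.647341 − 1.657227)/3 = 1.644046
R_{2,2} = 1.644046 + (1.644046 − 1.644124)/15 = 1.644041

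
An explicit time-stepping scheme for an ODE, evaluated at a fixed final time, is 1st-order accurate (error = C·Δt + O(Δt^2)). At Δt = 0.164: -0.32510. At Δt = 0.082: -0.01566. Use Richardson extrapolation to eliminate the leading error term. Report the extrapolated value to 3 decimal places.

Extrapolated value = (2·A(Δt/2) − A(Δt)) / (2 − 1)
= (2·(-0.01566) − (-0.32510)) / 1
= 0.29378 / 1 = 0.29378

0.294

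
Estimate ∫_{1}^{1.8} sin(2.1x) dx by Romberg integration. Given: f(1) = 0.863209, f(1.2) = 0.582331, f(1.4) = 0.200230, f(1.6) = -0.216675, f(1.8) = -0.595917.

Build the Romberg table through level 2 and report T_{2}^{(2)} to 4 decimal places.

0.1420

T_{0}^{(0)} (trapezoid, 1 panel, h=0.8000): 0.106917
T_{1}^{(0)} (trapezoid, 2 panels, h=0.4000): 0.133550
T_{2}^{(0)} (trapezoid, 4 panels, h=0.2000): 0.139906
T_{1}^{(1)} = 0.133550 + (0.133550 − 0.106917)/3 = 0.142428
T_{2}^{(1)} = 0.139906 + (0.139906 − 0.133550)/3 = 0.142025
T_{2}^{(2)} = 0.142025 + (0.142025 − 0.142428)/15 = 0.141998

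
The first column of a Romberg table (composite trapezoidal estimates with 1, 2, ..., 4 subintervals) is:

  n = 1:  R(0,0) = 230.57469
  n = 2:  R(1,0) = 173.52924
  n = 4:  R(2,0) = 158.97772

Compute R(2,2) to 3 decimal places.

R(1,1) = 173.52924 + (173.52924 − 230.57469)/3 = 154.51409
R(2,1) = 158.97772 + (158.97772 − 173.52924)/3 = 154.12721
R(2,2) = (16·154.12721 − 154.51409) / 15 = 154.10142
(Column j=1 coincides with Simpson's rule on the same nodes.)

154.101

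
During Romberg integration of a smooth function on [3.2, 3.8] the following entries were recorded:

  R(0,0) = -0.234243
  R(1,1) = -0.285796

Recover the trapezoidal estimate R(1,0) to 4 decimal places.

-0.2729

From R(1,1) = (4·R(1,0) − R(0,0))/3, solve for R(1,0):
4·R(1,0) = 3·(-0.285796) + (-0.234243) = -1.091631
R(1,0) = -0.272908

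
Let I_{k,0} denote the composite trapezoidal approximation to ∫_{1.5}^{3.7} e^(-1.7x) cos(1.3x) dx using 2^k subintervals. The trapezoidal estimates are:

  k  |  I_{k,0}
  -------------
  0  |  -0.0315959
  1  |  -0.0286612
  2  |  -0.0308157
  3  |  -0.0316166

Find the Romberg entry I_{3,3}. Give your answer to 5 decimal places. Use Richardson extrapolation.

-0.03191

Richardson extrapolation on the trapezoidal column (denominator 4−1=3):
I_{1,1} = -0.0286612 + (-0.0286612 − (-0.0315959))/3 = -0.0276830
I_{2,1} = (4·(-0.0308157) − (-0.0286612)) / 3 = -0.0315339
I_{3,1} = -0.0316166 + (-0.0316166 − (-0.0308157))/3 = -0.0318836
I_{2,2} = (16·(-0.0315339) − (-0.0276830)) / 15 = -0.0317906
I_{3,2} = (16·(-0.0318836) − (-0.0315339)) / 15 = -0.0319069
I_{3,3} = (64·(-0.0319069) − (-0.0317906)) / 63 = -0.0319087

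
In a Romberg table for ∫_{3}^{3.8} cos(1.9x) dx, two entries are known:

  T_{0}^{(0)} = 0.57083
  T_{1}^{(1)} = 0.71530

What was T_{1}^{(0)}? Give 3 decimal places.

From T_{1}^{(1)} = (4·T_{1}^{(0)} − T_{0}^{(0)})/3, solve for T_{1}^{(0)}:
4·T_{1}^{(0)} = 3·0.71530 + 0.57083 = 2.71673
T_{1}^{(0)} = 0.67918

0.679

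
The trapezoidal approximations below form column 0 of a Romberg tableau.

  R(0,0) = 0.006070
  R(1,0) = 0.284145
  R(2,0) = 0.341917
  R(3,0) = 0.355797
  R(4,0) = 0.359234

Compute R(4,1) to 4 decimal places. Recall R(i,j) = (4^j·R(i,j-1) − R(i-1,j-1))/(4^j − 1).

R(4,1) = (4·0.359234 − 0.355797) / 3 = 0.360380

0.3604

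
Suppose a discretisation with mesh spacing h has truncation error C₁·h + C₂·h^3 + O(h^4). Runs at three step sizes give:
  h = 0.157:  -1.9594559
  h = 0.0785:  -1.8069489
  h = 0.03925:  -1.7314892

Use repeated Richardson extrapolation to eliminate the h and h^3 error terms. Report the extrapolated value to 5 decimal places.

First eliminate the h term (factor 2^1 = 2):
  B₁ = (2·(-1.8069489) − (-1.9594559))/1 = -1.6544419
  B₂ = (2·(-1.7314892) − (-1.8069489))/1 = -1.6560295
Then eliminate the h^3 term (factor 2^3 = 8):
  (8·(-1.6560295) − (-1.6544419))/7 = -1.6562563

-1.65626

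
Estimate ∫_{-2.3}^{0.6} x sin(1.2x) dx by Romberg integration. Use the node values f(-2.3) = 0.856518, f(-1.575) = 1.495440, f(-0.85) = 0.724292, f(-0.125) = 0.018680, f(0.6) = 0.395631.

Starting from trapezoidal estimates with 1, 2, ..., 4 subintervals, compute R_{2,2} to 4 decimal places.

2.1237

R_{0,0} (trapezoid, 1 panel, h=2.9000): 1.815616
R_{1,0} (trapezoid, 2 panels, h=1.4500): 1.958031
R_{2,0} (trapezoid, 4 panels, h=0.7250): 2.076753
R_{1,1} = 1.958031 + (1.958031 − 1.815616)/3 = 2.005503
R_{2,1} = 2.076753 + (2.076753 − 1.958031)/3 = 2.116327
R_{2,2} = 2.116327 + (2.116327 − 2.005503)/15 = 2.123715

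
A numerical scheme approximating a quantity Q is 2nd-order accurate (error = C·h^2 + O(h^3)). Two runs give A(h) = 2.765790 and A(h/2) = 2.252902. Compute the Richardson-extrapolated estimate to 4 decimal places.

2.0819

The leading error scales as h^2; refining by a factor of 2 reduces it by 2^2 = 4.
Extrapolated value = (4·A(h/2) − A(h)) / (4 − 1)
= (4·2.252902 − 2.765790) / 3
= 6.245818 / 3 = 2.081939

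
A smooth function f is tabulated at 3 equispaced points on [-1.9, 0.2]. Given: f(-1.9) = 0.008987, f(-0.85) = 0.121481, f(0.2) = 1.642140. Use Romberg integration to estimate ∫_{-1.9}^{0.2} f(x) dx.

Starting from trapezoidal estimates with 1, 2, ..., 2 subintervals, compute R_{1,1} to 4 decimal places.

R_{0,0} (trapezoid, 1 panel, h=2.1000): 1.733683
R_{1,0} (trapezoid, 2 panels, h=1.0500): 0.994397
R_{1,1} = 0.994397 + (0.994397 − 1.733683)/3 = 0.747968

0.7480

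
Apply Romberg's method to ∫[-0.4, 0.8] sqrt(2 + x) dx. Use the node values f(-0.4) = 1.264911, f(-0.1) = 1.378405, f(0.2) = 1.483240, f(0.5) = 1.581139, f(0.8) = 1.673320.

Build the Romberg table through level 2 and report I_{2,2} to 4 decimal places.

1.7743

I_{0,0} (trapezoid, 1 panel, h=1.2000): 1.762939
I_{1,0} (trapezoid, 2 panels, h=0.6000): 1.771413
I_{2,0} (trapezoid, 4 panels, h=0.3000): 1.773570
I_{1,1} = 1.771413 + (1.771413 − 1.762939)/3 = 1.774238
I_{2,1} = 1.773570 + (1.773570 − 1.771413)/3 = 1.774289
I_{2,2} = 1.774289 + (1.774289 − 1.774238)/15 = 1.774292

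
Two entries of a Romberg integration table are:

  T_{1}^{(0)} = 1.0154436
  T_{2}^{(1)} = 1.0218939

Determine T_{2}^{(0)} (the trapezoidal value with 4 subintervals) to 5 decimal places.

1.02028

From T_{2}^{(1)} = (4·T_{2}^{(0)} − T_{1}^{(0)})/3, solve for T_{2}^{(0)}:
4·T_{2}^{(0)} = 3·1.0218939 + 1.0154436 = 4.0811253
T_{2}^{(0)} = 1.0202813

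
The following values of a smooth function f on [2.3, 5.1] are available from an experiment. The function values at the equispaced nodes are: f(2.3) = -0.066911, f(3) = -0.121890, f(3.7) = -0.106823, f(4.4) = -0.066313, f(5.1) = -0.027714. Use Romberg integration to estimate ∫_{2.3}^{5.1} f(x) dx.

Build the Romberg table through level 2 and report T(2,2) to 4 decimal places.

-0.2479

T(0,0) (trapezoid, 1 panel, h=2.8000): -0.132475
T(1,0) (trapezoid, 2 panels, h=1.4000): -0.215790
T(2,0) (trapezoid, 4 panels, h=0.7000): -0.239637
T(1,1) = -0.215790 + (-0.215790 − (-0.132475))/3 = -0.243562
T(2,1) = -0.239637 + (-0.239637 − (-0.215790))/3 = -0.247586
T(2,2) = -0.247586 + (-0.247586 − (-0.243562))/15 = -0.247854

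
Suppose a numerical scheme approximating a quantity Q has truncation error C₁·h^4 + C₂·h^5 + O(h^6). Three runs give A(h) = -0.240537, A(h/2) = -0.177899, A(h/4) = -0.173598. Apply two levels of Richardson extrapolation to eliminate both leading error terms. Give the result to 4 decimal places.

First eliminate the h^4 term (factor 2^4 = 16):
  B₁ = (16·(-0.177899) − (-0.240537))/15 = -0.173723
  B₂ = (16·(-0.173598) − (-0.177899))/15 = -0.173311
Then eliminate the h^5 term (factor 2^5 = 32):
  (32·(-0.173311) − (-0.173723))/31 = -0.173298

-0.1733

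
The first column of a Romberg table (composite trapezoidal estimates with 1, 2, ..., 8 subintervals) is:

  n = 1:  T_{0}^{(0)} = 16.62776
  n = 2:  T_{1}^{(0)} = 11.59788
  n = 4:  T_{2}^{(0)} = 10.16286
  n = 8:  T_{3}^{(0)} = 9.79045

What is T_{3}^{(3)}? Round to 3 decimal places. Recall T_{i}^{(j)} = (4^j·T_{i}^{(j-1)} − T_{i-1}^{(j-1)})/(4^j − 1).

Richardson extrapolation on the trapezoidal column (denominator 4−1=3):
T_{1}^{(1)} = 11.59788 + (11.59788 − 16.62776)/3 = 9.92125
T_{2}^{(1)} = (4·10.16286 − 11.59788) / 3 = 9.68452
T_{3}^{(1)} = (4·9.79045 − 10.16286) / 3 = 9.66631
T_{2}^{(2)} = 9.68452 + (9.68452 − 9.92125)/15 = 9.66874
T_{3}^{(2)} = (16·9.66631 − 9.68452) / 15 = 9.66510
T_{3}^{(3)} = (64·9.66510 − 9.66874) / 63 = 9.66504
(Column j=1 coincides with Simpson's rule on the same nodes.)

9.665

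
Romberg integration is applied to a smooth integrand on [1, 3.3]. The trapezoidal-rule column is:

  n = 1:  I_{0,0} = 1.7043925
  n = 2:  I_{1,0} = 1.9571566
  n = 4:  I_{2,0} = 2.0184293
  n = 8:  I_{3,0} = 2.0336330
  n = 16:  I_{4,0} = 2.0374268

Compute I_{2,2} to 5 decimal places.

Richardson extrapolation on the trapezoidal column (denominator 4−1=3):
I_{1,1} = 1.9571566 + (1.9571566 − 1.7043925)/3 = 2.0414113
I_{2,1} = (4·2.0184293 − 1.9571566) / 3 = 2.0388535
I_{2,2} = (16·2.0388535 − 2.0414113) / 15 = 2.0386830

2.03868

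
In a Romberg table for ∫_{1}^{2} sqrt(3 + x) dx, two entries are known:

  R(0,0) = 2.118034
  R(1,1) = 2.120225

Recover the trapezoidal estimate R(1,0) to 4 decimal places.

2.1197

From R(1,1) = (4·R(1,0) − R(0,0))/3, solve for R(1,0):
4·R(1,0) = 3·2.120225 + 2.118034 = 8.478709
R(1,0) = 2.119677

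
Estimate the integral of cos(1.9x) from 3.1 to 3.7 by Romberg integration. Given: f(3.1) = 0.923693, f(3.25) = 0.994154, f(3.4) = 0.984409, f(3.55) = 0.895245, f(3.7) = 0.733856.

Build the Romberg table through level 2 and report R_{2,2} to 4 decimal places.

0.5592

R_{0,0} (trapezoid, 1 panel, h=0.6000): 0.497265
R_{1,0} (trapezoid, 2 panels, h=0.3000): 0.543955
R_{2,0} (trapezoid, 4 panels, h=0.1500): 0.555387
R_{1,1} = 0.543955 + (0.543955 − 0.497265)/3 = 0.559518
R_{2,1} = 0.555387 + (0.555387 − 0.543955)/3 = 0.559198
R_{2,2} = 0.559198 + (0.559198 − 0.559518)/15 = 0.559177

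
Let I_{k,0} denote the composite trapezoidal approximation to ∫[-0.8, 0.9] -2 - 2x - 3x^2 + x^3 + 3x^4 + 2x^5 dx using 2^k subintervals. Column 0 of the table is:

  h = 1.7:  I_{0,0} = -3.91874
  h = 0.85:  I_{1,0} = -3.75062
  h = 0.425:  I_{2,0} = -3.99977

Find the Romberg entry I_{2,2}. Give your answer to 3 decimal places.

Richardson extrapolation on the trapezoidal column (denominator 4−1=3):
I_{1,1} = (4·(-3.75062) − (-3.91874)) / 3 = -3.69458
I_{2,1} = (4·(-3.99977) − (-3.75062)) / 3 = -4.08282
I_{2,2} = -4.08282 + (-4.08282 − (-3.69458))/15 = -4.10870

-4.109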